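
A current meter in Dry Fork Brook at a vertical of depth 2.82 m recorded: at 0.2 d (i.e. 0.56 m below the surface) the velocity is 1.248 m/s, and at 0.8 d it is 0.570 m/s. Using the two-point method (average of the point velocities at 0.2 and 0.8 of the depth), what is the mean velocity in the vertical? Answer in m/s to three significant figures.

v̄ = (1.248 + 0.570) / 2 = 0.9090 m/s

0.909 m/s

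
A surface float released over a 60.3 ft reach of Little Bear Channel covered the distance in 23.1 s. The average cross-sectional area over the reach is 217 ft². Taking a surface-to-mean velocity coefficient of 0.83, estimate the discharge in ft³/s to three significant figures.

v_surface = L / t̄ = 60.3 / 23.1 = 2.610 ft/s
v_mean = 0.83 × 2.610 = 2.167 ft/s
Q = A × v_mean = 217 × 2.167 = 470.2 ft³/s

470 ft³/s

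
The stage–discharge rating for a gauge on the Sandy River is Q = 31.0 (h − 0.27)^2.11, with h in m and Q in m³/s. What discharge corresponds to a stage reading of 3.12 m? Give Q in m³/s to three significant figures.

Q = 31.0 × (3.12 − 0.27)^2.11 = 31.0 × 2.85^2.11 = 282.5 m³/s

283 m³/s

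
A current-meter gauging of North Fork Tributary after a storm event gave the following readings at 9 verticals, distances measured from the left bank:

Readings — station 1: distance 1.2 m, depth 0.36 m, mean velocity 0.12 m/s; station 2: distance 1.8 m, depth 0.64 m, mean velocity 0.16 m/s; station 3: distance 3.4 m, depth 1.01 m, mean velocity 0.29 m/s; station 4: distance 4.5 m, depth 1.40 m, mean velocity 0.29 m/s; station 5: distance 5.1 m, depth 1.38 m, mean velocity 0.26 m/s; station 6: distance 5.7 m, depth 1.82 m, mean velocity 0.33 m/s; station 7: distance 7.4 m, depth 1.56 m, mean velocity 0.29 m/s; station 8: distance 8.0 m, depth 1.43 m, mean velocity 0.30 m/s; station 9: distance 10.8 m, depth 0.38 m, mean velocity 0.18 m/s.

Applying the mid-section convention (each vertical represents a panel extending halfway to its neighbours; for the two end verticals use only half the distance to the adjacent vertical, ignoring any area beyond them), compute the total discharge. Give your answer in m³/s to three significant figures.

3.12 m³/s

w_1 = (1.8 − 1.2)/2 = 0.3 m; q_1 = 0.12 × 0.36 × 0.3 = 0.01296 m³/s
w_2 = (3.4 − 1.2)/2 = 1.1 m; q_2 = 0.16 × 0.64 × 1.1 = 0.1126 m³/s
w_3 = (4.5 − 1.8)/2 = 1.35 m; q_3 = 0.29 × 1.01 × 1.35 = 0.3954 m³/s
w_4 = (5.1 − 3.4)/2 = 0.85 m; q_4 = 0.29 × 1.40 × 0.85 = 0.3451 m³/s
w_5 = (5.7 − 4.5)/2 = 0.6 m; q_5 = 0.26 × 1.38 × 0.6 = 0.2153 m³/s
w_6 = (7.4 − 5.1)/2 = 1.15 m; q_6 = 0.33 × 1.82 × 1.15 = 0.6907 m³/s
w_7 = (8.0 − 5.7)/2 = 1.15 m; q_7 = 0.29 × 1.56 × 1.15 = 0.5203 m³/s
w_8 = (10.8 − 7.4)/2 = 1.7 m; q_8 = 0.30 × 1.43 × 1.7 = 0.7293 m³/s
w_9 = (10.8 − 8.0)/2 = 1.4 m; q_9 = 0.18 × 0.38 × 1.4 = 0.09576 m³/s
Q = Σ qᵢ = 3.117 m³/s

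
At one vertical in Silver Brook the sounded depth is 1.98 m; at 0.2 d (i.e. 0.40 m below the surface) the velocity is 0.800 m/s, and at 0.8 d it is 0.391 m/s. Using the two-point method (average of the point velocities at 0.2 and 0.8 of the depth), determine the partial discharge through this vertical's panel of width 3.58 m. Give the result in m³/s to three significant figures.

v̄ = (0.800 + 0.391) / 2 = 0.5955 m/s
q = v̄ × d × w = 0.5955 × 1.98 × 3.58 = 4.221 m³/s

4.22 m³/s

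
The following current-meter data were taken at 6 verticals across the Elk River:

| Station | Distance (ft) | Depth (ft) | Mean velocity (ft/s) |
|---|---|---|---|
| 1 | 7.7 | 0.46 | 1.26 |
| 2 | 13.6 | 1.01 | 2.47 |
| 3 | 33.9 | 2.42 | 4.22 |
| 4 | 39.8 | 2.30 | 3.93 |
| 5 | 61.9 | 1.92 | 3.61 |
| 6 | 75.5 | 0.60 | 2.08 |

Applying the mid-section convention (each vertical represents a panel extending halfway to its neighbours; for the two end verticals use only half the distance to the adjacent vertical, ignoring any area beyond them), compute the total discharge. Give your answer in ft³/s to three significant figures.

427 ft³/s

w_1 = (13.6 − 7.7)/2 = 2.95 ft; q_1 = 1.26 × 0.46 × 2.95 = 1.710 ft³/s
w_2 = (33.9 − 7.7)/2 = 13.1 ft; q_2 = 2.47 × 1.01 × 13.1 = 32.68 ft³/s
w_3 = (39.8 − 13.6)/2 = 13.1 ft; q_3 = 4.22 × 2.42 × 13.1 = 133.8 ft³/s
w_4 = (61.9 − 33.9)/2 = 14 ft; q_4 = 3.93 × 2.30 × 14 = 126.5 ft³/s
w_5 = (75.5 − 39.8)/2 = 17.85 ft; q_5 = 3.61 × 1.92 × 17.85 = 123.7 ft³/s
w_6 = (75.5 − 61.9)/2 = 6.8 ft; q_6 = 2.08 × 0.60 × 6.8 = 8.486 ft³/s
Q = Σ qᵢ = 426.9 ft³/s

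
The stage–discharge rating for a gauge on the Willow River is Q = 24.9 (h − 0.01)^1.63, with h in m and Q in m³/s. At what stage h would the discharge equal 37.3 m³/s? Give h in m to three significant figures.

h − h₀ = (Q/C)^(1/b) = (37.3/24.9)^(1/1.63) = 1.281 m
h = 0.01 + 1.281 = 1.291 m

1.29 m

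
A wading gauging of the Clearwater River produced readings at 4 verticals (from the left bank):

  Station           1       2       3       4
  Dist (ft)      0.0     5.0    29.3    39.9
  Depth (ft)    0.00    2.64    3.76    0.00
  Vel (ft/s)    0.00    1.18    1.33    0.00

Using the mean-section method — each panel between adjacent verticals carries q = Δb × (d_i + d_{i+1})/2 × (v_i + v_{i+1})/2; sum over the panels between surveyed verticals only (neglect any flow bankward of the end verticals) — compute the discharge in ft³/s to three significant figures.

Panel 1-2: Δb = 5 ft, d̄ = (0.00+2.64)/2 = 1.32, v̄ = (0.00+1.18)/2 = 0.59 → q = 5×1.32×0.59 = 3.894 ft³/s
Panel 2-3: Δb = 24.3 ft, d̄ = (2.64+3.76)/2 = 3.2, v̄ = (1.18+1.33)/2 = 1.255 → q = 24.3×3.2×1.255 = 97.59 ft³/s
Panel 3-4: Δb = 10.6 ft, d̄ = (3.76+0.00)/2 = 1.88, v̄ = (1.33+0.00)/2 = 0.665 → q = 10.6×1.88×0.665 = 13.25 ft³/s
Q = Σ q = 114.7 ft³/s

115 ft³/s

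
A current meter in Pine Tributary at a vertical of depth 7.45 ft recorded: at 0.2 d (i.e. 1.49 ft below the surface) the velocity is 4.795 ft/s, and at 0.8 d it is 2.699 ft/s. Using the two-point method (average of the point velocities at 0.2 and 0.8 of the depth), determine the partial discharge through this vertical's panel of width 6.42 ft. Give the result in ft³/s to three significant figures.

v̄ = (4.795 + 2.699) / 2 = 3.747 ft/s
q = v̄ × d × w = 3.747 × 7.45 × 6.42 = 179.2 ft³/s

179 ft³/s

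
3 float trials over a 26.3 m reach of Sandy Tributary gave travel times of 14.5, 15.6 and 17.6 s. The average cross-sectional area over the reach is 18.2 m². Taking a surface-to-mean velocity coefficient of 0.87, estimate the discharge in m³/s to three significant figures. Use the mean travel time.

26.2 m³/s

t̄ = (14.5 + 15.6 + 17.6) / 3 = 15.9 s
v_surface = L / t̄ = 26.3 / 15.9 = 1.654 m/s
v_mean = 0.87 × 1.654 = 1.439 m/s
Q = A × v_mean = 18.2 × 1.439 = 26.19 m³/s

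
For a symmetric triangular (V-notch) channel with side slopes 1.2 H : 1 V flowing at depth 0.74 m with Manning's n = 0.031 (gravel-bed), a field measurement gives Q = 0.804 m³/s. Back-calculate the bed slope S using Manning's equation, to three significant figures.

0.00770

A = z·y² = 1.2×0.74² = 0.6571 m²
P = 2y√(1+z²) = 2×0.74×√(1+1.2²) = 2.312 m
R = A/P = 0.6571/2.312 = 0.2842 m
S = (Q·n / (1·A·R^(2/3)))² = (0.804×0.031 / (1×0.6571×0.4323))² = 0.007698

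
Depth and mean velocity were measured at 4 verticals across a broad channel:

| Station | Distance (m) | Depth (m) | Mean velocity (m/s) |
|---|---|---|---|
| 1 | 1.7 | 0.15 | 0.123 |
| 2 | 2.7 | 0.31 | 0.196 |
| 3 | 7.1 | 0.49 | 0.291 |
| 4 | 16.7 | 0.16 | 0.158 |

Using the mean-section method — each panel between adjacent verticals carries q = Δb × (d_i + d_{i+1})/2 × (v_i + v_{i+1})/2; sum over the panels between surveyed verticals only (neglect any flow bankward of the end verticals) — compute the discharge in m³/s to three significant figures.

1.17 m³/s

Panel 1-2: Δb = 1 m, d̄ = (0.15+0.31)/2 = 0.23, v̄ = (0.123+0.196)/2 = 0.1595 → q = 1×0.23×0.1595 = 0.03669 m³/s
Panel 2-3: Δb = 4.4 m, d̄ = (0.31+0.49)/2 = 0.4, v̄ = (0.196+0.291)/2 = 0.2435 → q = 4.4×0.4×0.2435 = 0.4286 m³/s
Panel 3-4: Δb = 9.6 m, d̄ = (0.49+0.16)/2 = 0.325, v̄ = (0.291+0.158)/2 = 0.2245 → q = 9.6×0.325×0.2245 = 0.7004 m³/s
Q = Σ q = 1.166 m³/s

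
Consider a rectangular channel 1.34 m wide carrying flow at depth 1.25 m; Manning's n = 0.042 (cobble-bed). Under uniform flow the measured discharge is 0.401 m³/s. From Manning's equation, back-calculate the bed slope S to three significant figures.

A = b·y = 1.34 × 1.25 = 1.675 m²
P = b + 2y = 1.34 + 2×1.25 = 3.840 m
R = A/P = 1.675/3.840 = 0.4362 m
S = (Q·n / (1·A·R^(2/3)))² = (0.401×0.042 / (1×1.675×0.5752))² = 0.0003056

0.000306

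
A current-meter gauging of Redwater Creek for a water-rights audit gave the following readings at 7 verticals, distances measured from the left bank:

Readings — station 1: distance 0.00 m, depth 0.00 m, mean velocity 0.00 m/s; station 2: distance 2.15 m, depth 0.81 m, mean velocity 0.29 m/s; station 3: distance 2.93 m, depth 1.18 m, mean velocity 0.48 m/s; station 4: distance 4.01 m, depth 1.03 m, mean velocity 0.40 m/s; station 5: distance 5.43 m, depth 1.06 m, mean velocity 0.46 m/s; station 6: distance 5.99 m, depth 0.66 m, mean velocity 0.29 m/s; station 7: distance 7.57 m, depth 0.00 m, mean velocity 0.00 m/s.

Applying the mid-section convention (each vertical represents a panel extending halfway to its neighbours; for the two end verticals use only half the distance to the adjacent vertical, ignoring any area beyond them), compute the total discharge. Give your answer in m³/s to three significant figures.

w_2 = (2.93 − 0.00)/2 = 1.465 m; q_2 = 0.29 × 0.81 × 1.465 = 0.3441 m³/s
w_3 = (4.01 − 2.15)/2 = 0.93 m; q_3 = 0.48 × 1.18 × 0.93 = 0.5268 m³/s
w_4 = (5.43 − 2.93)/2 = 1.25 m; q_4 = 0.40 × 1.03 × 1.25 = 0.5150 m³/s
w_5 = (5.99 − 4.01)/2 = 0.99 m; q_5 = 0.46 × 1.06 × 0.99 = 0.4827 m³/s
w_6 = (7.57 − 5.43)/2 = 1.07 m; q_6 = 0.29 × 0.66 × 1.07 = 0.2048 m³/s
Stations 1, 7 contribute zero (depth or velocity is 0).
Q = Σ qᵢ = 2.073 m³/s

2.07 m³/s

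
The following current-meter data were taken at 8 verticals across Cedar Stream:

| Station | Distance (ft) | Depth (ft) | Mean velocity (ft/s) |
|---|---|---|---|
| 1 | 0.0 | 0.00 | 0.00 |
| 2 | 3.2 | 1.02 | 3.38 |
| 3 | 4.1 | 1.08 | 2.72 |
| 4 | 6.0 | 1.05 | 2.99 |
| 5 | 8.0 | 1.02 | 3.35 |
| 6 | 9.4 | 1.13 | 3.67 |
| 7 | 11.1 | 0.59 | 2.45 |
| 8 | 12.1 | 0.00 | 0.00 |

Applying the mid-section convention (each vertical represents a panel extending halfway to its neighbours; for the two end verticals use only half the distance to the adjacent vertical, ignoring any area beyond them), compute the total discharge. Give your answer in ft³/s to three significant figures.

w_2 = (4.1 − 0.0)/2 = 2.05 ft; q_2 = 3.38 × 1.02 × 2.05 = 7.068 ft³/s
w_3 = (6.0 − 3.2)/2 = 1.4 ft; q_3 = 2.72 × 1.08 × 1.4 = 4.113 ft³/s
w_4 = (8.0 − 4.1)/2 = 1.95 ft; q_4 = 2.99 × 1.05 × 1.95 = 6.122 ft³/s
w_5 = (9.4 − 6.0)/2 = 1.7 ft; q_5 = 3.35 × 1.02 × 1.7 = 5.809 ft³/s
w_6 = (11.1 − 8.0)/2 = 1.55 ft; q_6 = 3.67 × 1.13 × 1.55 = 6.428 ft³/s
w_7 = (12.1 − 9.4)/2 = 1.35 ft; q_7 = 2.45 × 0.59 × 1.35 = 1.951 ft³/s
Stations 1, 8 contribute zero (depth or velocity is 0).
Q = Σ qᵢ = 31.49 ft³/s

31.5 ft³/s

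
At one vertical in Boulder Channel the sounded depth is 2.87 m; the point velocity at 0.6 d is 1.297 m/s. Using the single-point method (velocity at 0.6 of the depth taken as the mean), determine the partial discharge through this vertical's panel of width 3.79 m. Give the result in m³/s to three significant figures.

v̄ = v₀.₆ = 1.297 m/s
q = v̄ × d × w = 1.297 × 2.87 × 3.79 = 14.11 m³/s

14.1 m³/s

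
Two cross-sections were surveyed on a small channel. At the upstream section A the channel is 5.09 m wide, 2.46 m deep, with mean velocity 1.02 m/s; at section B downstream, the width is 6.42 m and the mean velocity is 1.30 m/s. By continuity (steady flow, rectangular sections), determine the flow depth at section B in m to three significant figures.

1.53 m

Q = A₁V₁ = (5.09×2.46) × 1.02 = 12.77 m³/s
d₂ = Q/(b₂ V₂) = 12.77/(6.42×1.30) = 1.530 m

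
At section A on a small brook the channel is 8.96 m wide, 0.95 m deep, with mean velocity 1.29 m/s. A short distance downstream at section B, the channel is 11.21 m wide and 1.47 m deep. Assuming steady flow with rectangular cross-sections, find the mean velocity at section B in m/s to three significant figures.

0.666 m/s

Q = A₁V₁ = (8.96×0.95) × 1.29 = 10.98 m³/s
A₂ = 11.21 × 1.47 = 16.48 m²
V₂ = Q/A₂ = 10.98/16.48 = 0.6663 m/s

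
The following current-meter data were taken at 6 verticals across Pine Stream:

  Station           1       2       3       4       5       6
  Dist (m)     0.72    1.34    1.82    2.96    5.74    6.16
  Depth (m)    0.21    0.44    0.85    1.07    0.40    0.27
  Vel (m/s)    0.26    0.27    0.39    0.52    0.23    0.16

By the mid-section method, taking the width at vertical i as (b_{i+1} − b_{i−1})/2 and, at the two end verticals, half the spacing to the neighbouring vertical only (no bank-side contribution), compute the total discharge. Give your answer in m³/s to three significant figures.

1.60 m³/s

w_1 = (1.34 − 0.72)/2 = 0.31 m; q_1 = 0.26 × 0.21 × 0.31 = 0.01693 m³/s
w_2 = (1.82 − 0.72)/2 = 0.55 m; q_2 = 0.27 × 0.44 × 0.55 = 0.06534 m³/s
w_3 = (2.96 − 1.34)/2 = 0.81 m; q_3 = 0.39 × 0.85 × 0.81 = 0.2685 m³/s
w_4 = (5.74 − 1.82)/2 = 1.96 m; q_4 = 0.52 × 1.07 × 1.96 = 1.091 m³/s
w_5 = (6.16 − 2.96)/2 = 1.6 m; q_5 = 0.23 × 0.40 × 1.6 = 0.1472 m³/s
w_6 = (6.16 − 5.74)/2 = 0.21 m; q_6 = 0.16 × 0.27 × 0.21 = 0.009072 m³/s
Q = Σ qᵢ = 1.598 m³/s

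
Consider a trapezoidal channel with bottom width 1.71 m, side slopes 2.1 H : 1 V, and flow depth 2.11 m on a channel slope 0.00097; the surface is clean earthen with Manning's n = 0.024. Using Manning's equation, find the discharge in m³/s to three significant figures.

18.2 m³/s

A = (b + z·y)·y = (1.71 + 2.1×2.11)×2.11 = 12.96 m²
P = b + 2y√(1+z²) = 1.71 + 2×2.11×√(1+2.1²) = 11.53 m
R = A/P = 12.96/11.53 = 1.124 m
Q = (1/n)·A·R^(2/3)·S^(1/2) = (1/0.024) × 12.96 × 1.124^(2/3) × 0.00097^(1/2) = 18.18 m³/s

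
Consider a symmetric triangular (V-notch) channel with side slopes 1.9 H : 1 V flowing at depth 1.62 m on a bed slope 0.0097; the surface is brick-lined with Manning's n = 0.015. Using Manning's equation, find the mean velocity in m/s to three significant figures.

5.26 m/s

A = z·y² = 1.9×1.62² = 4.986 m²
P = 2y√(1+z²) = 2×1.62×√(1+1.9²) = 6.957 m
R = A/P = 4.986/6.957 = 0.7168 m
Q = (1/n)·A·R^(2/3)·S^(1/2) = (1/0.015) × 4.986 × 0.7168^(2/3) × 0.0097^(1/2) = 26.22 m³/s
V = Q/A = 26.22/4.986 = 5.259 m/s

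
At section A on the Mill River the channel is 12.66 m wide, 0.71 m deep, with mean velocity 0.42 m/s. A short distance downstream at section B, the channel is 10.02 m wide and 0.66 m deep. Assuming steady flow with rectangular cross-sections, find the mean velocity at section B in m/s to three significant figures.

Q = A₁V₁ = (12.66×0.71) × 0.42 = 3.775 m³/s
A₂ = 10.02 × 0.66 = 6.613 m²
V₂ = Q/A₂ = 3.775/6.613 = 0.5709 m/s

0.571 m/s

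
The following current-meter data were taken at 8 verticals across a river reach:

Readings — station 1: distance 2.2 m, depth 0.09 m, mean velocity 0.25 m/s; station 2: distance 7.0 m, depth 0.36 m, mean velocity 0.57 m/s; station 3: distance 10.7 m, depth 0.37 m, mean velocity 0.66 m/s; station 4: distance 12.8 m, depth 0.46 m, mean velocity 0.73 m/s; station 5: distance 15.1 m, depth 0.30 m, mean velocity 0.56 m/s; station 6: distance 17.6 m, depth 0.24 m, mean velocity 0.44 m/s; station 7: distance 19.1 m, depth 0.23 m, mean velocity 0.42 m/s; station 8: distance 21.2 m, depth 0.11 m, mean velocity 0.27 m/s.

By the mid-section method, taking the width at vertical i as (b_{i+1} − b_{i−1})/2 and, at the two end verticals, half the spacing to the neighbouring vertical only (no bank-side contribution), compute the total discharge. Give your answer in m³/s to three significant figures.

3.19 m³/s

w_1 = (7.0 − 2.2)/2 = 2.4 m; q_1 = 0.25 × 0.09 × 2.4 = 0.05400 m³/s
w_2 = (10.7 − 2.2)/2 = 4.25 m; q_2 = 0.57 × 0.36 × 4.25 = 0.8721 m³/s
w_3 = (12.8 − 7.0)/2 = 2.9 m; q_3 = 0.66 × 0.37 × 2.9 = 0.7082 m³/s
w_4 = (15.1 − 10.7)/2 = 2.2 m; q_4 = 0.73 × 0.46 × 2.2 = 0.7388 m³/s
w_5 = (17.6 − 12.8)/2 = 2.4 m; q_5 = 0.56 × 0.30 × 2.4 = 0.4032 m³/s
w_6 = (19.1 − 15.1)/2 = 2 m; q_6 = 0.44 × 0.24 × 2 = 0.2112 m³/s
w_7 = (21.2 − 17.6)/2 = 1.8 m; q_7 = 0.42 × 0.23 × 1.8 = 0.1739 m³/s
w_8 = (21.2 − 19.1)/2 = 1.05 m; q_8 = 0.27 × 0.11 × 1.05 = 0.03119 m³/s
Q = Σ qᵢ = 3.193 m³/s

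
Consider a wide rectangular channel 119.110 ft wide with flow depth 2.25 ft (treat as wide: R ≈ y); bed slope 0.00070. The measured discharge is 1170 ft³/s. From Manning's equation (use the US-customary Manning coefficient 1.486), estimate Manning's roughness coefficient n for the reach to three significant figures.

0.0155

A = b·y = 119.110 × 2.25 = 268.0 ft²
Wide channel: R ≈ y = 2.25 ft
n = (1.486/Q)·A·R^(2/3)·S^(1/2) = (1.486/1170) × 268.0 × 1.717 × 0.02646 = 0.01546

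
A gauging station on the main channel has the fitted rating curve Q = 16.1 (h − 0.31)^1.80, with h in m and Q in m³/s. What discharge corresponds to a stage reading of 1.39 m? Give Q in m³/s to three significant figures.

18.5 m³/s

Q = 16.1 × (1.39 − 0.31)^1.80 = 16.1 × 1.08^1.80 = 18.49 m³/s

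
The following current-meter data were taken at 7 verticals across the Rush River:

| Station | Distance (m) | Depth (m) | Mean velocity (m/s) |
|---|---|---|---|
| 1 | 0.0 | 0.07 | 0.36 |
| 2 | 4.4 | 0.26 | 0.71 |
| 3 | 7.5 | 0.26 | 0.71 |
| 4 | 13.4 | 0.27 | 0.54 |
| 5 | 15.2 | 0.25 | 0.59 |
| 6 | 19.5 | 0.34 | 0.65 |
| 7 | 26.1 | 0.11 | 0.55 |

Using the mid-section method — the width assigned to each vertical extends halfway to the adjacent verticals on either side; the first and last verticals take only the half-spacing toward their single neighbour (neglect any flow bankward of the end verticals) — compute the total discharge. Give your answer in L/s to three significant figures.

w_1 = (4.4 − 0.0)/2 = 2.2 m; q_1 = 0.36 × 0.07 × 2.2 = 0.05544 m³/s
w_2 = (7.5 − 0.0)/2 = 3.75 m; q_2 = 0.71 × 0.26 × 3.75 = 0.6923 m³/s
w_3 = (13.4 − 4.4)/2 = 4.5 m; q_3 = 0.71 × 0.26 × 4.5 = 0.8307 m³/s
w_4 = (15.2 − 7.5)/2 = 3.85 m; q_4 = 0.54 × 0.27 × 3.85 = 0.5613 m³/s
w_5 = (19.5 − 13.4)/2 = 3.05 m; q_5 = 0.59 × 0.25 × 3.05 = 0.4499 m³/s
w_6 = (26.1 − 15.2)/2 = 5.45 m; q_6 = 0.65 × 0.34 × 5.45 = 1.204 m³/s
w_7 = (26.1 − 19.5)/2 = 3.3 m; q_7 = 0.55 × 0.11 × 3.3 = 0.1997 m³/s
Q = Σ qᵢ = 3.994 m³/s
= 3.994 × 1000 = 3994 L/s

3990 L/s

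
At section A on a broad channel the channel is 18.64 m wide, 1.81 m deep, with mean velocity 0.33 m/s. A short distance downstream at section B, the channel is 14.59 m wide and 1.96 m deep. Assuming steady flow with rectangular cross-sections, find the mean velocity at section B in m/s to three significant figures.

Q = A₁V₁ = (18.64×1.81) × 0.33 = 11.13 m³/s
A₂ = 14.59 × 1.96 = 28.60 m²
V₂ = Q/A₂ = 11.13/28.60 = 0.3893 m/s

0.389 m/s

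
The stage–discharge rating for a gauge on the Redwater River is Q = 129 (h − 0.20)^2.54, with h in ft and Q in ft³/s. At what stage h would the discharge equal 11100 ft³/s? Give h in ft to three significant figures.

5.98 ft

h − h₀ = (Q/C)^(1/b) = (11100/129)^(1/2.54) = 5.777 ft
h = 0.20 + 5.777 = 5.977 ft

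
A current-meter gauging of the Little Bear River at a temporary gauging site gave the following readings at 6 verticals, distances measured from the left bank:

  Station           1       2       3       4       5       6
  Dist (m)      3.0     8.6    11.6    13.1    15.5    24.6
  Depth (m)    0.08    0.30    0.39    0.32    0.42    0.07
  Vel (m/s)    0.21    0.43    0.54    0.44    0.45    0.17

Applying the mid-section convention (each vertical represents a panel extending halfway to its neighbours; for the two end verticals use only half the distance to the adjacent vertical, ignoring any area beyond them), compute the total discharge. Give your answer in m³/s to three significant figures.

2.49 m³/s

w_1 = (8.6 − 3.0)/2 = 2.8 m; q_1 = 0.21 × 0.08 × 2.8 = 0.04704 m³/s
w_2 = (11.6 − 3.0)/2 = 4.3 m; q_2 = 0.43 × 0.30 × 4.3 = 0.5547 m³/s
w_3 = (13.1 − 8.6)/2 = 2.25 m; q_3 = 0.54 × 0.39 × 2.25 = 0.4739 m³/s
w_4 = (15.5 − 11.6)/2 = 1.95 m; q_4 = 0.44 × 0.32 × 1.95 = 0.2746 m³/s
w_5 = (24.6 − 13.1)/2 = 5.75 m; q_5 = 0.45 × 0.42 × 5.75 = 1.087 m³/s
w_6 = (24.6 − 15.5)/2 = 4.55 m; q_6 = 0.17 × 0.07 × 4.55 = 0.05415 m³/s
Q = Σ qᵢ = 2.491 m³/s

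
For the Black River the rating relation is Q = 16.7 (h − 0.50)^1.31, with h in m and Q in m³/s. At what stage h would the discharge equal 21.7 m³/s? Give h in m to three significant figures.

1.72 m

h − h₀ = (Q/C)^(1/b) = (21.7/16.7)^(1/1.31) = 1.221 m
h = 0.50 + 1.221 = 1.721 m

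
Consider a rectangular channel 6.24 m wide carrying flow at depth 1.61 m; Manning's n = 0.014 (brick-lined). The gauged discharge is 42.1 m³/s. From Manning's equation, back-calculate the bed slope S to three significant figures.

A = b·y = 6.24 × 1.61 = 10.05 m²
P = b + 2y = 6.24 + 2×1.61 = 9.460 m
R = A/P = 10.05/9.460 = 1.062 m
S = (Q·n / (1·A·R^(2/3)))² = (42.1×0.014 / (1×10.05×1.041))² = 0.003177

0.00318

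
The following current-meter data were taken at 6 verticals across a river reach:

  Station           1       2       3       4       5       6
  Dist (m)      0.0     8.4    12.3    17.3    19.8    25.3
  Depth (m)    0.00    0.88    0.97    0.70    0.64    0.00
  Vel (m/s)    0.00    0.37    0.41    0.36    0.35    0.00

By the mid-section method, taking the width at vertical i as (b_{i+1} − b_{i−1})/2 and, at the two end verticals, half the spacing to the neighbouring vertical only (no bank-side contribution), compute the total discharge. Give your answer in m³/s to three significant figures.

5.61 m³/s

w_2 = (12.3 − 0.0)/2 = 6.15 m; q_2 = 0.37 × 0.88 × 6.15 = 2.002 m³/s
w_3 = (17.3 − 8.4)/2 = 4.45 m; q_3 = 0.41 × 0.97 × 4.45 = 1.770 m³/s
w_4 = (19.8 − 12.3)/2 = 3.75 m; q_4 = 0.36 × 0.70 × 3.75 = 0.9450 m³/s
w_5 = (25.3 − 17.3)/2 = 4 m; q_5 = 0.35 × 0.64 × 4 = 0.8960 m³/s
Stations 1, 6 contribute zero (depth or velocity is 0).
Q = Σ qᵢ = 5.613 m³/s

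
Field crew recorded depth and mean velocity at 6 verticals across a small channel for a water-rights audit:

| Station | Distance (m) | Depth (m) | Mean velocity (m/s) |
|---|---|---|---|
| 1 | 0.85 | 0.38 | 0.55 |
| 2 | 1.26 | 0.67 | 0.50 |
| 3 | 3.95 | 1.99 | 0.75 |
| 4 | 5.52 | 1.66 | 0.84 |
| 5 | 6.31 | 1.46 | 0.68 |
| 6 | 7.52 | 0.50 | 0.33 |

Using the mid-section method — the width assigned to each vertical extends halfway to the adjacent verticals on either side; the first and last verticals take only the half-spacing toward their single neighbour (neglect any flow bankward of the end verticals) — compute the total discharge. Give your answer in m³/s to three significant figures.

w_1 = (1.26 − 0.85)/2 = 0.205 m; q_1 = 0.55 × 0.38 × 0.205 = 0.04285 m³/s
w_2 = (3.95 − 0.85)/2 = 1.55 m; q_2 = 0.50 × 0.67 × 1.55 = 0.5193 m³/s
w_3 = (5.52 − 1.26)/2 = 2.13 m; q_3 = 0.75 × 1.99 × 2.13 = 3.179 m³/s
w_4 = (6.31 − 3.95)/2 = 1.18 m; q_4 = 0.84 × 1.66 × 1.18 = 1.645 m³/s
w_5 = (7.52 − 5.52)/2 = 1 m; q_5 = 0.68 × 1.46 × 1 = 0.9928 m³/s
w_6 = (7.52 − 6.31)/2 = 0.605 m; q_6 = 0.33 × 0.50 × 0.605 = 0.09983 m³/s
Q = Σ qᵢ = 6.479 m³/s

6.48 m³/s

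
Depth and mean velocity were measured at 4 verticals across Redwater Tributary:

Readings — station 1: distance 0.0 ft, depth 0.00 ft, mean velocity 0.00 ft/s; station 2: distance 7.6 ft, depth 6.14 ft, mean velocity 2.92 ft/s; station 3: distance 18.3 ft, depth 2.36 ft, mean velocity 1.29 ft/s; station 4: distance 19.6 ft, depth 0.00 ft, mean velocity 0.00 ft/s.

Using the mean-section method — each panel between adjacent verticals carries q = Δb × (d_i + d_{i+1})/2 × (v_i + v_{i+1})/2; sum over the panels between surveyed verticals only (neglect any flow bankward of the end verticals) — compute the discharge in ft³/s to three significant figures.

131 ft³/s

Panel 1-2: Δb = 7.6 ft, d̄ = (0.00+6.14)/2 = 3.07, v̄ = (0.00+2.92)/2 = 1.46 → q = 7.6×3.07×1.46 = 34.06 ft³/s
Panel 2-3: Δb = 10.7 ft, d̄ = (6.14+2.36)/2 = 4.25, v̄ = (2.92+1.29)/2 = 2.105 → q = 10.7×4.25×2.105 = 95.72 ft³/s
Panel 3-4: Δb = 1.3 ft, d̄ = (2.36+0.00)/2 = 1.18, v̄ = (1.29+0.00)/2 = 0.645 → q = 1.3×1.18×0.645 = 0.9894 ft³/s
Q = Σ q = 130.8 ft³/s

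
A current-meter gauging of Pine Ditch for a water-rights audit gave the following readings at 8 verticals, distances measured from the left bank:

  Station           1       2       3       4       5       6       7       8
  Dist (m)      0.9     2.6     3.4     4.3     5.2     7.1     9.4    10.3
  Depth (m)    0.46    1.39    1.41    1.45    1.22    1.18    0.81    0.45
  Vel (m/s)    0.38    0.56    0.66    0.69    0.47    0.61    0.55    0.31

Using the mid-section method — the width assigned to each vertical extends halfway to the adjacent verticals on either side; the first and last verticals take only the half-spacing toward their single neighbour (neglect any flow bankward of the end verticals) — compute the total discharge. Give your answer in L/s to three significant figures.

w_1 = (2.6 − 0.9)/2 = 0.85 m; q_1 = 0.38 × 0.46 × 0.85 = 0.1486 m³/s
w_2 = (3.4 − 0.9)/2 = 1.25 m; q_2 = 0.56 × 1.39 × 1.25 = 0.9730 m³/s
w_3 = (4.3 − 2.6)/2 = 0.85 m; q_3 = 0.66 × 1.41 × 0.85 = 0.7910 m³/s
w_4 = (5.2 − 3.4)/2 = 0.9 m; q_4 = 0.69 × 1.45 × 0.9 = 0.9005 m³/s
w_5 = (7.1 − 4.3)/2 = 1.4 m; q_5 = 0.47 × 1.22 × 1.4 = 0.8028 m³/s
w_6 = (9.4 − 5.2)/2 = 2.1 m; q_6 = 0.61 × 1.18 × 2.1 = 1.512 m³/s
w_7 = (10.3 − 7.1)/2 = 1.6 m; q_7 = 0.55 × 0.81 × 1.6 = 0.7128 m³/s
w_8 = (10.3 − 9.4)/2 = 0.45 m; q_8 = 0.31 × 0.45 × 0.45 = 0.06278 m³/s
Q = Σ qᵢ = 5.903 m³/s
= 5.903 × 1000 = 5903 L/s

5900 L/s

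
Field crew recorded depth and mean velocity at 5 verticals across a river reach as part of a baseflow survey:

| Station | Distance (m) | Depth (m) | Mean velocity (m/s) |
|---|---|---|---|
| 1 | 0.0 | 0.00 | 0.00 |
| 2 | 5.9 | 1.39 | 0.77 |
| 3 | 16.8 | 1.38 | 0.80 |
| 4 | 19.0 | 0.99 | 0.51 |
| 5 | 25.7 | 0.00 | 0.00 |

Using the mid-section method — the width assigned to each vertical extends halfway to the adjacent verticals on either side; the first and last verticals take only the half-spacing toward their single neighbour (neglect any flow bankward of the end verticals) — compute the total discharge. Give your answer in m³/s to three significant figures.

18.5 m³/s

w_2 = (16.8 − 0.0)/2 = 8.4 m; q_2 = 0.77 × 1.39 × 8.4 = 8.991 m³/s
w_3 = (19.0 − 5.9)/2 = 6.55 m; q_3 = 0.80 × 1.38 × 6.55 = 7.231 m³/s
w_4 = (25.7 − 16.8)/2 = 4.45 m; q_4 = 0.51 × 0.99 × 4.45 = 2.247 m³/s
Stations 1, 5 contribute zero (depth or velocity is 0).
Q = Σ qᵢ = 18.47 m³/s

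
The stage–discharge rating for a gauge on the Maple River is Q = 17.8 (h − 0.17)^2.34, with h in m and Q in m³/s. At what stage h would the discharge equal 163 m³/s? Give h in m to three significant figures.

h − h₀ = (Q/C)^(1/b) = (163/17.8)^(1/2.34) = 2.576 m
h = 0.17 + 2.576 = 2.746 m

2.75 m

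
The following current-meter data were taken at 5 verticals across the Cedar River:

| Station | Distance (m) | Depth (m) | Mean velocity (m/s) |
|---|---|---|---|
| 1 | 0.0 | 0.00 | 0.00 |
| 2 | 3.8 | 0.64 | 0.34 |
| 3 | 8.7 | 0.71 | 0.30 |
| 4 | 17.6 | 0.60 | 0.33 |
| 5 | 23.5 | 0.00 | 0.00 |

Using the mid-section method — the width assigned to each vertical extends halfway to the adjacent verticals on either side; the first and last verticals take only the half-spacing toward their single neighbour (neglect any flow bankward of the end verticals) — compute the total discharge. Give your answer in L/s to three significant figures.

3880 L/s

w_2 = (8.7 − 0.0)/2 = 4.35 m; q_2 = 0.34 × 0.64 × 4.35 = 0.9466 m³/s
w_3 = (17.6 − 3.8)/2 = 6.9 m; q_3 = 0.30 × 0.71 × 6.9 = 1.470 m³/s
w_4 = (23.5 − 8.7)/2 = 7.4 m; q_4 = 0.33 × 0.60 × 7.4 = 1.465 m³/s
Stations 1, 5 contribute zero (depth or velocity is 0).
Q = Σ qᵢ = 3.881 m³/s
= 3.881 × 1000 = 3881 L/s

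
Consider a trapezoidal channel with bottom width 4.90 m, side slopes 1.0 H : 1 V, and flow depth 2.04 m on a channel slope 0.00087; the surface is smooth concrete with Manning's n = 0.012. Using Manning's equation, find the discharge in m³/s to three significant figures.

A = (b + z·y)·y = (4.90 + 1.0×2.04)×2.04 = 14.16 m²
P = b + 2y√(1+z²) = 4.90 + 2×2.04×√(1+1.0²) = 10.67 m
R = A/P = 14.16/10.67 = 1.327 m
Q = (1/n)·A·R^(2/3)·S^(1/2) = (1/0.012) × 14.16 × 1.327^(2/3) × 0.00087^(1/2) = 42.02 m³/s

42.0 m³/s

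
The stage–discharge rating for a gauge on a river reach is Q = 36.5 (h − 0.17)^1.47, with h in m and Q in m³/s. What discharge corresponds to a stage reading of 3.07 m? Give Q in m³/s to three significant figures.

Q = 36.5 × (3.07 − 0.17)^1.47 = 36.5 × 2.9^1.47 = 174.6 m³/s

175 m³/s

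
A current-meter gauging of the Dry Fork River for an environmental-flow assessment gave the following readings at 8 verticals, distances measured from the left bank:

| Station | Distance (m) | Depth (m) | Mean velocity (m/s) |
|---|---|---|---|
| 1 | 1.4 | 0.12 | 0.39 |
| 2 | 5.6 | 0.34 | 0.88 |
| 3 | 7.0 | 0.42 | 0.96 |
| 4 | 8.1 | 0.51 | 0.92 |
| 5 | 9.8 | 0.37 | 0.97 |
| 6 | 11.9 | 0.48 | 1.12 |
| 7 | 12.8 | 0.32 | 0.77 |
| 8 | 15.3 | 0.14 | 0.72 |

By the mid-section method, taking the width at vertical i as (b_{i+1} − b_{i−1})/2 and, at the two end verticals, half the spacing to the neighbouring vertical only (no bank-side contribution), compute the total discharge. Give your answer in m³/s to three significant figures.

w_1 = (5.6 − 1.4)/2 = 2.1 m; q_1 = 0.39 × 0.12 × 2.1 = 0.09828 m³/s
w_2 = (7.0 − 1.4)/2 = 2.8 m; q_2 = 0.88 × 0.34 × 2.8 = 0.8378 m³/s
w_3 = (8.1 − 5.6)/2 = 1.25 m; q_3 = 0.96 × 0.42 × 1.25 = 0.5040 m³/s
w_4 = (9.8 − 7.0)/2 = 1.4 m; q_4 = 0.92 × 0.51 × 1.4 = 0.6569 m³/s
w_5 = (11.9 − 8.1)/2 = 1.9 m; q_5 = 0.97 × 0.37 × 1.9 = 0.6819 m³/s
w_6 = (12.8 − 9.8)/2 = 1.5 m; q_6 = 1.12 × 0.48 × 1.5 = 0.8064 m³/s
w_7 = (15.3 − 11.9)/2 = 1.7 m; q_7 = 0.77 × 0.32 × 1.7 = 0.4189 m³/s
w_8 = (15.3 − 12.8)/2 = 1.25 m; q_8 = 0.72 × 0.14 × 1.25 = 0.1260 m³/s
Q = Σ qᵢ = 4.130 m³/s

4.13 m³/s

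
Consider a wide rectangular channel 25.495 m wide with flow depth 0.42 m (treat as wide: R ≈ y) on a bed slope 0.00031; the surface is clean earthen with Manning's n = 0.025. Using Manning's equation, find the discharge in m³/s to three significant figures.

4.23 m³/s

A = b·y = 25.495 × 0.42 = 10.71 m²
Wide channel: R ≈ y = 0.42 m
Q = (1/n)·A·R^(2/3)·S^(1/2) = (1/0.025) × 10.71 × 0.4200^(2/3) × 0.00031^(1/2) = 4.229 m³/s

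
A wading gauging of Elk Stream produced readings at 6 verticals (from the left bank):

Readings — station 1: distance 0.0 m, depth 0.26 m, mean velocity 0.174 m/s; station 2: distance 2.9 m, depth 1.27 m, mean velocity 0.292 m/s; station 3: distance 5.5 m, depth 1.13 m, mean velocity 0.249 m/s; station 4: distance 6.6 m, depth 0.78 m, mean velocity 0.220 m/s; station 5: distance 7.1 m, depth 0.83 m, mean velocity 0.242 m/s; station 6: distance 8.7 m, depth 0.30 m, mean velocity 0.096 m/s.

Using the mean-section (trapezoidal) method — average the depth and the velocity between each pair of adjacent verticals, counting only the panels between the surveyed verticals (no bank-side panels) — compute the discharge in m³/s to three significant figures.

Panel 1-2: Δb = 2.9 m, d̄ = (0.26+1.27)/2 = 0.765, v̄ = (0.174+0.292)/2 = 0.233 → q = 2.9×0.765×0.233 = 0.5169 m³/s
Panel 2-3: Δb = 2.6 m, d̄ = (1.27+1.13)/2 = 1.2, v̄ = (0.292+0.249)/2 = 0.2705 → q = 2.6×1.2×0.2705 = 0.8440 m³/s
Panel 3-4: Δb = 1.1 m, d̄ = (1.13+0.78)/2 = 0.955, v̄ = (0.249+0.220)/2 = 0.2345 → q = 1.1×0.955×0.2345 = 0.2463 m³/s
Panel 4-5: Δb = 0.5 m, d̄ = (0.78+0.83)/2 = 0.805, v̄ = (0.220+0.242)/2 = 0.231 → q = 0.5×0.805×0.231 = 0.09298 m³/s
Panel 5-6: Δb = 1.6 m, d̄ = (0.83+0.30)/2 = 0.565, v̄ = (0.242+0.096)/2 = 0.169 → q = 1.6×0.565×0.169 = 0.1528 m³/s
Q = Σ q = 1.853 m³/s

1.85 m³/s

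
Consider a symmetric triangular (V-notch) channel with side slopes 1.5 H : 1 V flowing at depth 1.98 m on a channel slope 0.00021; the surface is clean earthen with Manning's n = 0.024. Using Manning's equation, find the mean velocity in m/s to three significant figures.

0.531 m/s

A = z·y² = 1.5×1.98² = 5.881 m²
P = 2y√(1+z²) = 2×1.98×√(1+1.5²) = 7.139 m
R = A/P = 5.881/7.139 = 0.8237 m
Q = (1/n)·A·R^(2/3)·S^(1/2) = (1/0.024) × 5.881 × 0.8237^(2/3) × 0.00021^(1/2) = 3.120 m³/s
V = Q/A = 3.120/5.881 = 0.5306 m/s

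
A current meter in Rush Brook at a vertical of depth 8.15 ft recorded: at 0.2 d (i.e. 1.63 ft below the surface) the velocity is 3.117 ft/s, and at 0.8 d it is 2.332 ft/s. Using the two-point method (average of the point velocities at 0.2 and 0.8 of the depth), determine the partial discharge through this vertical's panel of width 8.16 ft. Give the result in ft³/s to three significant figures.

181 ft³/s

v̄ = (3.117 + 2.332) / 2 = 2.725 ft/s
q = v̄ × d × w = 2.725 × 8.15 × 8.16 = 181.2 ft³/s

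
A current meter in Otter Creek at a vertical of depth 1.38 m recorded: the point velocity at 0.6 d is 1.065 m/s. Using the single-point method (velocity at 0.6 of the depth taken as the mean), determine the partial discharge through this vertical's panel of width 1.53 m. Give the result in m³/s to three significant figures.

2.25 m³/s

v̄ = v₀.₆ = 1.065 m/s
q = v̄ × d × w = 1.065 × 1.38 × 1.53 = 2.249 m³/s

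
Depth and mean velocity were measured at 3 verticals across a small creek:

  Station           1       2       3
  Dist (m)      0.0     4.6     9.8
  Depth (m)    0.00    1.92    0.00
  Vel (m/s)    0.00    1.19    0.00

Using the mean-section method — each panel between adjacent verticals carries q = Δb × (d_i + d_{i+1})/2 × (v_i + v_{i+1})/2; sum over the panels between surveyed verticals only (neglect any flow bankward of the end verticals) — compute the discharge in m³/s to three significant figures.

Panel 1-2: Δb = 4.6 m, d̄ = (0.00+1.92)/2 = 0.96, v̄ = (0.00+1.19)/2 = 0.595 → q = 4.6×0.96×0.595 = 2.628 m³/s
Panel 2-3: Δb = 5.2 m, d̄ = (1.92+0.00)/2 = 0.96, v̄ = (1.19+0.00)/2 = 0.595 → q = 5.2×0.96×0.595 = 2.970 m³/s
Q = Σ q = 5.598 m³/s

5.60 m³/s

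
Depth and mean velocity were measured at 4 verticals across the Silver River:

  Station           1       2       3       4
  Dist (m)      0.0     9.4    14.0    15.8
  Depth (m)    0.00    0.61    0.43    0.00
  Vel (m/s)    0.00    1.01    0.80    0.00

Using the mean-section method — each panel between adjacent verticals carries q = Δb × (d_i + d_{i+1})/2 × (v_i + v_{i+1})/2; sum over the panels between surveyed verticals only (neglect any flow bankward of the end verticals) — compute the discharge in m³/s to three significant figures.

3.77 m³/s

Panel 1-2: Δb = 9.4 m, d̄ = (0.00+0.61)/2 = 0.305, v̄ = (0.00+1.01)/2 = 0.505 → q = 9.4×0.305×0.505 = 1.448 m³/s
Panel 2-3: Δb = 4.6 m, d̄ = (0.61+0.43)/2 = 0.52, v̄ = (1.01+0.80)/2 = 0.905 → q = 4.6×0.52×0.905 = 2.165 m³/s
Panel 3-4: Δb = 1.8 m, d̄ = (0.43+0.00)/2 = 0.215, v̄ = (0.80+0.00)/2 = 0.4 → q = 1.8×0.215×0.4 = 0.1548 m³/s
Q = Σ q = 3.767 m³/s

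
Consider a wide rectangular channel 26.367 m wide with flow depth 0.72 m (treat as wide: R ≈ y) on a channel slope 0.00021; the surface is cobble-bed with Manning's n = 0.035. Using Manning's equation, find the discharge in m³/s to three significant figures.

6.31 m³/s

A = b·y = 26.367 × 0.72 = 18.98 m²
Wide channel: R ≈ y = 0.72 m
Q = (1/n)·A·R^(2/3)·S^(1/2) = (1/0.035) × 18.98 × 0.7200^(2/3) × 0.00021^(1/2) = 6.314 m³/s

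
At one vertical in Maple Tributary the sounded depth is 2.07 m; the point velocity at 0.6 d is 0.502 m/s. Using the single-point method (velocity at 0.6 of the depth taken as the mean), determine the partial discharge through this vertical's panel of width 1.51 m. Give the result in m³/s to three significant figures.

v̄ = v₀.₆ = 0.502 m/s
q = v̄ × d × w = 0.5020 × 2.07 × 1.51 = 1.569 m³/s

1.57 m³/s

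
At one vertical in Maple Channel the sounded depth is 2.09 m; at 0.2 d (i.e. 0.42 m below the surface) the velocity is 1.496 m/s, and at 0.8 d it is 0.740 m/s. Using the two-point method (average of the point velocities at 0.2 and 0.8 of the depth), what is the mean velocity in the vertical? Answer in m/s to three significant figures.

v̄ = (1.496 + 0.740) / 2 = 1.118 m/s

1.12 m/s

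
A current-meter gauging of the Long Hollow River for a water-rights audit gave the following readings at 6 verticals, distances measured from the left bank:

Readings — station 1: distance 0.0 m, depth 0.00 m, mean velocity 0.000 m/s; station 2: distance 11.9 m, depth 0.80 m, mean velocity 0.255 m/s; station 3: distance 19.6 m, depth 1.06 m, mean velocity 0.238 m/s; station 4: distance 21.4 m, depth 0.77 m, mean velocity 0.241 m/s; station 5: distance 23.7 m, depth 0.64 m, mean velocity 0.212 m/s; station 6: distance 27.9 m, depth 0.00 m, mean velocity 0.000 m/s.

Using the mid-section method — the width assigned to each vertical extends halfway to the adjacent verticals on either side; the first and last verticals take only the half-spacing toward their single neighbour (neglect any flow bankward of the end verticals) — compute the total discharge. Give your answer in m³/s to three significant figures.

w_2 = (19.6 − 0.0)/2 = 9.8 m; q_2 = 0.255 × 0.80 × 9.8 = 1.999 m³/s
w_3 = (21.4 − 11.9)/2 = 4.75 m; q_3 = 0.238 × 1.06 × 4.75 = 1.198 m³/s
w_4 = (23.7 − 19.6)/2 = 2.05 m; q_4 = 0.241 × 0.77 × 2.05 = 0.3804 m³/s
w_5 = (27.9 − 21.4)/2 = 3.25 m; q_5 = 0.212 × 0.64 × 3.25 = 0.4410 m³/s
Stations 1, 6 contribute zero (depth or velocity is 0).
Q = Σ qᵢ = 4.019 m³/s

4.02 m³/s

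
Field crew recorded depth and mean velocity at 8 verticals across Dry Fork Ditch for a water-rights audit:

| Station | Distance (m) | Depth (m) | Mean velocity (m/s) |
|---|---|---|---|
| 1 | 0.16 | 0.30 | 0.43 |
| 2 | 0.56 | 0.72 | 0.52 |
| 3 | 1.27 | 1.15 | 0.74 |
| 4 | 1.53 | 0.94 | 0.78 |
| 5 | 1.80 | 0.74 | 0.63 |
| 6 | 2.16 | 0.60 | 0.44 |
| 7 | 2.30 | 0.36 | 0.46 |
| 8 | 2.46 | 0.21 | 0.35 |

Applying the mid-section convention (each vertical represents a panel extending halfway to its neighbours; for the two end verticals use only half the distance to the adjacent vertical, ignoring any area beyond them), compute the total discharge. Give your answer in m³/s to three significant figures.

1.08 m³/s

w_1 = (0.56 − 0.16)/2 = 0.2 m; q_1 = 0.43 × 0.30 × 0.2 = 0.02580 m³/s
w_2 = (1.27 − 0.16)/2 = 0.555 m; q_2 = 0.52 × 0.72 × 0.555 = 0.2078 m³/s
w_3 = (1.53 − 0.56)/2 = 0.485 m; q_3 = 0.74 × 1.15 × 0.485 = 0.4127 m³/s
w_4 = (1.80 − 1.27)/2 = 0.265 m; q_4 = 0.78 × 0.94 × 0.265 = 0.1943 m³/s
w_5 = (2.16 − 1.53)/2 = 0.315 m; q_5 = 0.63 × 0.74 × 0.315 = 0.1469 m³/s
w_6 = (2.30 − 1.80)/2 = 0.25 m; q_6 = 0.44 × 0.60 × 0.25 = 0.06600 m³/s
w_7 = (2.46 − 2.16)/2 = 0.15 m; q_7 = 0.46 × 0.36 × 0.15 = 0.02484 m³/s
w_8 = (2.46 − 2.30)/2 = 0.08 m; q_8 = 0.35 × 0.21 × 0.08 = 0.005880 m³/s
Q = Σ qᵢ = 1.084 m³/s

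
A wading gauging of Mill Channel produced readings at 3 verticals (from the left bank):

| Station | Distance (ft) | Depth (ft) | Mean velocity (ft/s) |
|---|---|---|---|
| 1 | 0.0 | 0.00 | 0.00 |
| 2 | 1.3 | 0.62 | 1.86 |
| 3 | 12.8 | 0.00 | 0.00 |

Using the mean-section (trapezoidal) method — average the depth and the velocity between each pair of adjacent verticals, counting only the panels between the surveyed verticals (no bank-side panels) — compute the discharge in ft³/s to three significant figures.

3.69 ft³/s

Panel 1-2: Δb = 1.3 ft, d̄ = (0.00+0.62)/2 = 0.31, v̄ = (0.00+1.86)/2 = 0.93 → q = 1.3×0.31×0.93 = 0.3748 ft³/s
Panel 2-3: Δb = 11.5 ft, d̄ = (0.62+0.00)/2 = 0.31, v̄ = (1.86+0.00)/2 = 0.93 → q = 11.5×0.31×0.93 = 3.315 ft³/s
Q = Σ q = 3.690 ft³/s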